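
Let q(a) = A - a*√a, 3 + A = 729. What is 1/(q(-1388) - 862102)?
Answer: -13459/11635041507 - 347*I*√347/93080332056 ≈ -1.1568e-6 - 6.9444e-8*I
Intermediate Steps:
A = 726 (A = -3 + 729 = 726)
q(a) = 726 - a^(3/2) (q(a) = 726 - a*√a = 726 - a^(3/2))
1/(q(-1388) - 862102) = 1/((726 - (-1388)^(3/2)) - 862102) = 1/((726 - (-2776)*I*√347) - 862102) = 1/((726 + 2776*I*√347) - 862102) = 1/(-861376 + 2776*I*√347)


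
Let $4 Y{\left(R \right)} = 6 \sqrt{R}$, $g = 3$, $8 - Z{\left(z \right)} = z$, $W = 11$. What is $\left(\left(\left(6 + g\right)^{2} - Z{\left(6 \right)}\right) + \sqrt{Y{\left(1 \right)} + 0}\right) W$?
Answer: $869 + \frac{11 \sqrt{6}}{2} \approx 882.47$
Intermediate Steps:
$Z{\left(z \right)} = 8 - z$
$Y{\left(R \right)} = \frac{3 \sqrt{R}}{2}$ ($Y{\left(R \right)} = \frac{6 \sqrt{R}}{4} = \frac{3 \sqrt{R}}{2}$)
$\left(\left(\left(6 + g\right)^{2} - Z{\left(6 \right)}\right) + \sqrt{Y{\left(1 \right)} + 0}\right) W = \left(\left(\left(6 + 3\right)^{2} - \left(8 - 6\right)\right) + \sqrt{\frac{3 \sqrt{1}}{2} + 0}\right) 11 = \left(\left(9^{2} - \left(8 - 6\right)\right) + \sqrt{\frac{3}{2} \cdot 1 + 0}\right) 11 = \left(\left(81 - 2\right) + \sqrt{\frac{3}{2} + 0}\right) 11 = \left(\left(81 - 2\right) + \sqrt{\frac{3}{2}}\right) 11 = \left(79 + \frac{\sqrt{6}}{2}\right) 11 = 869 + \frac{11 \sqrt{6}}{2}$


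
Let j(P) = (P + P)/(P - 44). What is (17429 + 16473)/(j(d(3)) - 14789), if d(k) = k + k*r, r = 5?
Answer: -440726/192275 ≈ -2.2922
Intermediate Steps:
d(k) = 6*k (d(k) = k + k*5 = k + 5*k = 6*k)
j(P) = 2*P/(-44 + P) (j(P) = (2*P)/(-44 + P) = 2*P/(-44 + P))
(17429 + 16473)/(j(d(3)) - 14789) = (17429 + 16473)/(2*(6*3)/(-44 + 6*3) - 14789) = 33902/(2*18/(-44 + 18) - 14789) = 33902/(2*18/(-26) - 14789) = 33902/(2*18*(-1/26) - 14789) = 33902/(-18/13 - 14789) = 33902/(-192275/13) = 33902*(-13/192275) = -440726/192275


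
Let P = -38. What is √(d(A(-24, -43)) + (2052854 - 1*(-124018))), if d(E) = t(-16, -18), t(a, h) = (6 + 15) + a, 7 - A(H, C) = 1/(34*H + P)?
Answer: √2176877 ≈ 1475.4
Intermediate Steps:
A(H, C) = 7 - 1/(-38 + 34*H) (A(H, C) = 7 - 1/(34*H - 38) = 7 - 1/(-38 + 34*H))
t(a, h) = 21 + a
d(E) = 5 (d(E) = 21 - 16 = 5)
√(d(A(-24, -43)) + (2052854 - 1*(-124018))) = √(5 + (2052854 - 1*(-124018))) = √(5 + (2052854 + 124018)) = √(5 + 2176872) = √2176877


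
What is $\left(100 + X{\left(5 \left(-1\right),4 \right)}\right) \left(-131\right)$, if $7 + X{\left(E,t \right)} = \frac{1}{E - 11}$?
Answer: $- \frac{194797}{16} \approx -12175.0$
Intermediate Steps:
$X{\left(E,t \right)} = -7 + \frac{1}{-11 + E}$ ($X{\left(E,t \right)} = -7 + \frac{1}{E - 11} = -7 + \frac{1}{-11 + E}$)
$\left(100 + X{\left(5 \left(-1\right),4 \right)}\right) \left(-131\right) = \left(100 + \frac{78 - 7 \cdot 5 \left(-1\right)}{-11 + 5 \left(-1\right)}\right) \left(-131\right) = \left(100 + \frac{78 - -35}{-11 - 5}\right) \left(-131\right) = \left(100 + \frac{78 + 35}{-16}\right) \left(-131\right) = \left(100 - \frac{113}{16}\right) \left(-131\right) = \frac{1487}{16} \left(-131\right) = - \frac{194797}{16}$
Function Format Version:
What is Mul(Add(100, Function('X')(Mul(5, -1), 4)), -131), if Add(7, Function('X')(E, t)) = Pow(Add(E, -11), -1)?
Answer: Rational(-194797, 16) ≈ -12175.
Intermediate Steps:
Function('X')(E, t) = Add(-7, Pow(Add(-11, E), -1)) (Function('X')(E, t) = Add(-7, Pow(Add(E, -11), -1)) = Add(-7, Pow(Add(-11, E), -1)))
Mul(Add(100, Function('X')(Mul(5, -1), 4)), -131) = Mul(Add(100, Mul(Pow(Add(-11, Mul(5, -1)), -1), Add(78, Mul(-7, Mul(5, -1))))), -131) = Mul(Add(100, Mul(Pow(Add(-11, -5), -1), Add(78, Mul(-7, -5)))), -131) = Mul(Add(100, Mul(Pow(-16, -1), Add(78, 35))), -131) = Mul(Add(100, Mul(Rational(-1, 16), 113)), -131) = Mul(Add(100, Rational(-113, 16)), -131) = Mul(Rational(1487, 16), -131) = Rational(-194797, 16)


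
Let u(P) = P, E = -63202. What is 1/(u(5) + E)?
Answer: -1/63197 ≈ -1.5824e-5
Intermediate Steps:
1/(u(5) + E) = 1/(5 - 63202) = 1/(-63197) = -1/63197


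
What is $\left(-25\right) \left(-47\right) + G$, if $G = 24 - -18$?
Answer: $1217$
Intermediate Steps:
$G = 42$ ($G = 24 + 18 = 42$)
$\left(-25\right) \left(-47\right) + G = \left(-25\right) \left(-47\right) + 42 = 1175 + 42 = 1217$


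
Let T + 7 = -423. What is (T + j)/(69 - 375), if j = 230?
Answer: 100/153 ≈ 0.65359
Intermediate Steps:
T = -430 (T = -7 - 423 = -430)
(T + j)/(69 - 375) = (-430 + 230)/(69 - 375) = -200/(-306) = -200*(-1/306) = 100/153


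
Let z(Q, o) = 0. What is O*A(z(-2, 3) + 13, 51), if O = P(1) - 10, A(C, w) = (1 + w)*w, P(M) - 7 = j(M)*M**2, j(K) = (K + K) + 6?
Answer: 13260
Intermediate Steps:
j(K) = 6 + 2*K (j(K) = 2*K + 6 = 6 + 2*K)
P(M) = 7 + M**2*(6 + 2*M) (P(M) = 7 + (6 + 2*M)*M**2 = 7 + M**2*(6 + 2*M))
A(C, w) = w*(1 + w)
O = 5 (O = (7 + 2*1**2*(3 + 1)) - 10 = (7 + 2*1*4) - 10 = (7 + 8) - 10 = 15 - 10 = 5)
O*A(z(-2, 3) + 13, 51) = 5*(51*(1 + 51)) = 5*(51*52) = 5*2652 = 13260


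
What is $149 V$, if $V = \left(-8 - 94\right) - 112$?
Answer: $-31886$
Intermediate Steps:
$V = -214$ ($V = -102 - 112 = -214$)
$149 V = 149 \left(-214\right) = -31886$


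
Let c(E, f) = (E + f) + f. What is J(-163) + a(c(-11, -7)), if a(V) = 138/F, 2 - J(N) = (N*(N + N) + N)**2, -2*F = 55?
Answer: -154349284541/55 ≈ -2.8063e+9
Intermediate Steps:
F = -55/2 (F = -1/2*55 = -55/2 ≈ -27.500)
J(N) = 2 - (N + 2*N**2)**2 (J(N) = 2 - (N*(N + N) + N)**2 = 2 - (N*(2*N) + N)**2 = 2 - (2*N**2 + N)**2 = 2 - (N + 2*N**2)**2)
c(E, f) = E + 2*f
a(V) = -276/55 (a(V) = 138/(-55/2) = 138*(-2/55) = -276/55)
J(-163) + a(c(-11, -7)) = (2 - 1*(-163)**2*(1 + 2*(-163))**2) - 276/55 = (2 - 1*26569*(1 - 326)**2) - 276/55 = (2 - 1*26569*(-325)**2) - 276/55 = (2 - 1*26569*105625) - 276/55 = (2 - 2806350625) - 276/55 = -2806350623 - 276/55 = -154349284541/55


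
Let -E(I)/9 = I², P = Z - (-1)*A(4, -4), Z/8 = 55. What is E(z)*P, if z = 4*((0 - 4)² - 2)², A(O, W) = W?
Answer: -2411910144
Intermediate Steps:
Z = 440 (Z = 8*55 = 440)
P = 436 (P = 440 - (-1)*(-4) = 440 - 1*4 = 440 - 4 = 436)
z = 784 (z = 4*((-4)² - 2)² = 4*(16 - 2)² = 4*14² = 4*196 = 784)
E(I) = -9*I²
E(z)*P = -9*784²*436 = -9*614656*436 = -5531904*436 = -2411910144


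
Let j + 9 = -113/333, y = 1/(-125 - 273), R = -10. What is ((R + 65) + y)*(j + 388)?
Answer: 1380035783/66267 ≈ 20825.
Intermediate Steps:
y = -1/398 (y = 1/(-398) = -1/398 ≈ -0.0025126)
j = -3110/333 (j = -9 - 113/333 = -3110/333 ≈ -9.3393)
((R + 65) + y)*(j + 388) = ((-10 + 65) - 1/398)*(-3110/333 + 388) = (55 - 1/398)*(126094/333) = (21889/398)*(126094/333) = 1380035783/66267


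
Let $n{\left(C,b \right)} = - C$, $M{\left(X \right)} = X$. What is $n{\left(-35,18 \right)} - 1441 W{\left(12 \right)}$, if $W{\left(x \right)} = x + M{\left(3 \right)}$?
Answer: $-21580$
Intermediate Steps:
$W{\left(x \right)} = 3 + x$ ($W{\left(x \right)} = x + 3 = 3 + x$)
$n{\left(-35,18 \right)} - 1441 W{\left(12 \right)} = \left(-1\right) \left(-35\right) - 1441 \left(3 + 12\right) = 35 - 21615 = -21580$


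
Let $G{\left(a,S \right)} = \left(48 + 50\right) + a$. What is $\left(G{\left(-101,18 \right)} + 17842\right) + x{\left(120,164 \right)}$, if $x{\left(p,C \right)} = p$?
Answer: $17959$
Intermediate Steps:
$G{\left(a,S \right)} = 98 + a$
$\left(G{\left(-101,18 \right)} + 17842\right) + x{\left(120,164 \right)} = \left(\left(98 - 101\right) + 17842\right) + 120 = \left(-3 + 17842\right) + 120 = 17839 + 120 = 17959$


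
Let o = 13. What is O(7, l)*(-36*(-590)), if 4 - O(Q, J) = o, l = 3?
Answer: -191160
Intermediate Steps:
O(Q, J) = -9 (O(Q, J) = 4 - 1*13 = 4 - 13 = -9)
O(7, l)*(-36*(-590)) = -(-324)*(-590) = -9*21240 = -191160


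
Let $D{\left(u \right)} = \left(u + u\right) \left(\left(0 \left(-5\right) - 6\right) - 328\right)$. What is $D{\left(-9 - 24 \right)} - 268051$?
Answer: $-246007$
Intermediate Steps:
$D{\left(u \right)} = - 668 u$ ($D{\left(u \right)} = 2 u \left(\left(0 - 6\right) - 328\right) = 2 u \left(-6 - 328\right) = 2 u \left(-334\right) = - 668 u$)
$D{\left(-9 - 24 \right)} - 268051 = - 668 \left(-9 - 24\right) - 268051 = \left(-668\right) \left(-33\right) - 268051 = 22044 - 268051 = -246007$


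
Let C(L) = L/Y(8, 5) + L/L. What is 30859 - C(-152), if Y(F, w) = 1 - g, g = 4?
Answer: 92422/3 ≈ 30807.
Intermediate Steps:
Y(F, w) = -3 (Y(F, w) = 1 - 1*4 = 1 - 4 = -3)
C(L) = 1 - L/3 (C(L) = L/(-3) + L/L = L*(-⅓) + 1 = -L/3 + 1 = 1 - L/3)
30859 - C(-152) = 30859 - (1 - ⅓*(-152)) = 30859 - (1 + 152/3) = 30859 - 1*155/3 = 30859 - 155/3 = 92422/3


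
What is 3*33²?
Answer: 3267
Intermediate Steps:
3*33² = 3*1089 = 3267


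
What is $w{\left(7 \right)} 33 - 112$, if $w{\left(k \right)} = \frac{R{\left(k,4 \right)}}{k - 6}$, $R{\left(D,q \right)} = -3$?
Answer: $-211$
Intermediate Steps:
$w{\left(k \right)} = - \frac{3}{-6 + k}$ ($w{\left(k \right)} = - \frac{3}{k - 6} = - \frac{3}{-6 + k}$)
$w{\left(7 \right)} 33 - 112 = - \frac{3}{-6 + 7} \cdot 33 - 112 = - \frac{3}{1} \cdot 33 - 112 = \left(-3\right) 1 \cdot 33 - 112 = \left(-3\right) 33 - 112 = -99 - 112 = -211$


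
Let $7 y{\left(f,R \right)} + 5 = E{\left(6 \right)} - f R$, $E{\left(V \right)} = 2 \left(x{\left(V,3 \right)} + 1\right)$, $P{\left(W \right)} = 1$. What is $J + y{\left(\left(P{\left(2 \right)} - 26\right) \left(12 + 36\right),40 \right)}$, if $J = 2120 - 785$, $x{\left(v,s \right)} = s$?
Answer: $\frac{57348}{7} \approx 8192.6$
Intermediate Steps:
$E{\left(V \right)} = 8$ ($E{\left(V \right)} = 2 \left(3 + 1\right) = 2 \cdot 4 = 8$)
$y{\left(f,R \right)} = \frac{3}{7} - \frac{R f}{7}$ ($y{\left(f,R \right)} = - \frac{5}{7} + \frac{8 - f R}{7} = - \frac{5}{7} + \frac{8 - R f}{7} = - \frac{5}{7} - \left(- \frac{8}{7} + \frac{R f}{7}\right) = \frac{3}{7} - \frac{R f}{7}$)
$J = 1335$
$J + y{\left(\left(P{\left(2 \right)} - 26\right) \left(12 + 36\right),40 \right)} = 1335 - \left(- \frac{3}{7} + \frac{40 \left(1 - 26\right) \left(12 + 36\right)}{7}\right) = 1335 - \left(- \frac{3}{7} + \frac{40 \left(\left(-25\right) 48\right)}{7}\right) = 1335 - \left(- \frac{3}{7} + \frac{40}{7} \left(-1200\right)\right) = 1335 + \left(\frac{3}{7} + \frac{48000}{7}\right) = 1335 + \frac{48003}{7} = \frac{57348}{7}$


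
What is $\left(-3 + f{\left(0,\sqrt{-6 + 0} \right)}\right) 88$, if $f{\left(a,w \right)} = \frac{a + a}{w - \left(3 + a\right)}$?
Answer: $-264$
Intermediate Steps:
$f{\left(a,w \right)} = \frac{2 a}{-3 + w - a}$
$\left(-3 + f{\left(0,\sqrt{-6 + 0} \right)}\right) 88 = \left(-3 + 2 \cdot 0 \frac{1}{-3 + \sqrt{-6 + 0} - 0}\right) 88 = \left(-3 + 2 \cdot 0 \frac{1}{-3 + \sqrt{-6} + 0}\right) 88 = \left(-3 + 2 \cdot 0 \frac{1}{-3 + i \sqrt{6} + 0}\right) 88 = \left(-3 + 2 \cdot 0 \frac{1}{-3 + i \sqrt{6}}\right) 88 = \left(-3 + 0\right) 88 = \left(-3\right) 88 = -264$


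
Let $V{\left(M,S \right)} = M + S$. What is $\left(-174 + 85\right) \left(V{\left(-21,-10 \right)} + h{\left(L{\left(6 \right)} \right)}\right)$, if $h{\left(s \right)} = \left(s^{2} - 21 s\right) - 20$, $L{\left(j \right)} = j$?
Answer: $12549$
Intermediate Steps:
$h{\left(s \right)} = -20 + s^{2} - 21 s$
$\left(-174 + 85\right) \left(V{\left(-21,-10 \right)} + h{\left(L{\left(6 \right)} \right)}\right) = \left(-174 + 85\right) \left(\left(-21 - 10\right) - \left(146 - 36\right)\right) = - 89 \left(-31 - 110\right) = \left(-89\right) \left(-141\right) = 12549$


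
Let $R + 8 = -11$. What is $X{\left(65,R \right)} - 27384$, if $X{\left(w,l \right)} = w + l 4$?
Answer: $-27395$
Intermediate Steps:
$R = -19$ ($R = -8 - 11 = -19$)
$X{\left(w,l \right)} = w + 4 l$
$X{\left(65,R \right)} - 27384 = \left(65 + 4 \left(-19\right)\right) - 27384 = \left(65 - 76\right) - 27384 = -11 - 27384 = -27395$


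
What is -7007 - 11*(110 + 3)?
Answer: -8250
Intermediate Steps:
-7007 - 11*(110 + 3) = -7007 - 11*113 = -7007 - 1*1243 = -7007 - 1243 = -8250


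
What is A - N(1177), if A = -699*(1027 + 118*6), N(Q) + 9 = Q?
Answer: -1213933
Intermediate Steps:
N(Q) = -9 + Q
A = -1212765 (A = -699*(1027 + 708) = -699*1735 = -1212765)
A - N(1177) = -1212765 - (-9 + 1177) = -1212765 - 1*1168 = -1212765 - 1168 = -1213933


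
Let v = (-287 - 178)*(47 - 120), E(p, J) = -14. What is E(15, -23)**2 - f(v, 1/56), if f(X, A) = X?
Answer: -33749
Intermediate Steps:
v = 33945 (v = -465*(-73) = 33945)
E(15, -23)**2 - f(v, 1/56) = (-14)**2 - 1*33945 = 196 - 33945 = -33749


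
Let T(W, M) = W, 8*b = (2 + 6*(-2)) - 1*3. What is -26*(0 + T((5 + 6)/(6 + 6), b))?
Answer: -143/6 ≈ -23.833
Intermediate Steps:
b = -13/8 (b = ((2 + 6*(-2)) - 1*3)/8 = ((2 - 12) - 3)/8 = (-10 - 3)/8 = (⅛)*(-13) = -13/8 ≈ -1.6250)
-26*(0 + T((5 + 6)/(6 + 6), b)) = -26*(0 + (5 + 6)/(6 + 6)) = -26*(0 + 11/12) = -26*11/12 = -143/6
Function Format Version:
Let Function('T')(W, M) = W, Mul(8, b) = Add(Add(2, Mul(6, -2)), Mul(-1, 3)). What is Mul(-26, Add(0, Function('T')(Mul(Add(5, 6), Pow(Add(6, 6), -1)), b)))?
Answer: Rational(-143, 6) ≈ -23.833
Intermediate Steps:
b = Rational(-13, 8) (b = Mul(Rational(1, 8), Add(Add(2, Mul(6, -2)), Mul(-1, 3))) = Mul(Rational(1, 8), Add(Add(2, -12), -3)) = Mul(Rational(1, 8), Add(-10, -3)) = Mul(Rational(1, 8), -13) = Rational(-13, 8) ≈ -1.6250)
Mul(-26, Add(0, Function('T')(Mul(Add(5, 6), Pow(Add(6, 6), -1)), b))) = Mul(-26, Add(0, Mul(Add(5, 6), Pow(Add(6, 6), -1)))) = Mul(-26, Add(0, Mul(11, Pow(12, -1)))) = Mul(-26, Add(0, Mul(11, Rational(1, 12)))) = Mul(-26, Add(0, Rational(11, 12))) = Mul(-26, Rational(11, 12)) = Rational(-143, 6)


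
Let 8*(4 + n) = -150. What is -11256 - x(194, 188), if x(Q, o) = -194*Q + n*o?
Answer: 30657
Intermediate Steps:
n = -91/4 (n = -4 + (⅛)*(-150) = -4 - 75/4 = -91/4 ≈ -22.750)
x(Q, o) = -194*Q - 91*o/4
-11256 - x(194, 188) = -11256 - (-194*194 - 91/4*188) = -11256 - (-37636 - 4277) = -11256 - 1*(-41913) = -11256 + 41913 = 30657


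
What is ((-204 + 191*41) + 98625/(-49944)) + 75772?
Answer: 1388393677/16648 ≈ 83397.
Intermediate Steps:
((-204 + 191*41) + 98625/(-49944)) + 75772 = ((-204 + 7831) + 98625*(-1/49944)) + 75772 = (7627 - 32875/16648) + 75772 = 126941421/16648 + 75772 = 1388393677/16648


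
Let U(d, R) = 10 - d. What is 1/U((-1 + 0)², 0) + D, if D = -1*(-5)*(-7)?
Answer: -314/9 ≈ -34.889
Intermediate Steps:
D = -35 (D = 5*(-7) = -35)
1/U((-1 + 0)², 0) + D = 1/(10 - (-1 + 0)²) - 35 = 1/(10 - 1*(-1)²) - 35 = 1/(10 - 1*1) - 35 = 1/(10 - 1) - 35 = 1/9 - 35 = ⅑ - 35 = -314/9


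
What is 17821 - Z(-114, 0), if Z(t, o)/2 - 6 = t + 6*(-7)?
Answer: 18121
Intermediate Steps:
Z(t, o) = -72 + 2*t (Z(t, o) = 12 + 2*(t + 6*(-7)) = 12 + 2*(t - 42) = 12 + 2*(-42 + t) = 12 + (-84 + 2*t) = -72 + 2*t)
17821 - Z(-114, 0) = 17821 - (-72 + 2*(-114)) = 17821 - (-72 - 228) = 17821 - 1*(-300) = 17821 + 300 = 18121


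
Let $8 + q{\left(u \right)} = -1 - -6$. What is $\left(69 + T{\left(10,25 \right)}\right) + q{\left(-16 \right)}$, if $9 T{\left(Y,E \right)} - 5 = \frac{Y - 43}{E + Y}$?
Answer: $\frac{20932}{315} \approx 66.451$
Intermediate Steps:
$q{\left(u \right)} = -3$ ($q{\left(u \right)} = -8 - -5 = -8 + \left(-1 + 6\right) = -8 + 5 = -3$)
$T{\left(Y,E \right)} = \frac{5}{9} + \frac{-43 + Y}{9 \left(E + Y\right)}$ ($T{\left(Y,E \right)} = \frac{5}{9} + \frac{\left(Y - 43\right) \frac{1}{E + Y}}{9} = \frac{5}{9} + \frac{\left(-43 + Y\right) \frac{1}{E + Y}}{9} = \frac{5}{9} + \frac{\frac{1}{E + Y} \left(-43 + Y\right)}{9} = \frac{5}{9} + \frac{-43 + Y}{9 \left(E + Y\right)}$)
$\left(69 + T{\left(10,25 \right)}\right) + q{\left(-16 \right)} = \left(69 + \frac{-43 + 5 \cdot 25 + 6 \cdot 10}{9 \left(25 + 10\right)}\right) - 3 = \left(69 + \frac{-43 + 125 + 60}{9 \cdot 35}\right) - 3 = \left(69 + \frac{1}{9} \cdot \frac{1}{35} \cdot 142\right) - 3 = \left(69 + \frac{142}{315}\right) - 3 = \frac{21877}{315} - 3 = \frac{20932}{315}$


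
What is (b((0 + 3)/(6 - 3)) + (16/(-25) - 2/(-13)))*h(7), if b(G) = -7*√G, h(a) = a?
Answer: -17031/325 ≈ -52.403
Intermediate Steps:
(b((0 + 3)/(6 - 3)) + (16/(-25) - 2/(-13)))*h(7) = (-7*√(0 + 3)/√(6 - 3) + (16/(-25) - 2/(-13)))*7 = (-7*√(3/3) + (16*(-1/25) - 2*(-1/13)))*7 = (-7*√(3*(⅓)) + (-16/25 + 2/13))*7 = (-7*√1 - 158/325)*7 = (-7*1 - 158/325)*7 = (-7 - 158/325)*7 = -2433/325*7 = -17031/325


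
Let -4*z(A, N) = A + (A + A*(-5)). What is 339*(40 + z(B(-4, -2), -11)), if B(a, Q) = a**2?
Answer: 17628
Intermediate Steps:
z(A, N) = 3*A/4 (z(A, N) = -(A + (A + A*(-5)))/4 = -(A + (A - 5*A))/4 = -(A - 4*A)/4 = -(-3)*A/4 = 3*A/4)
339*(40 + z(B(-4, -2), -11)) = 339*(40 + (3/4)*(-4)**2) = 339*(40 + (3/4)*16) = 339*(40 + 12) = 339*52 = 17628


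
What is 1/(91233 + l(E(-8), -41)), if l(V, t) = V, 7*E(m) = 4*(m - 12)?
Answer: 7/638551 ≈ 1.0962e-5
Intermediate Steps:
E(m) = -48/7 + 4*m/7 (E(m) = (4*(m - 12))/7 = (4*(-12 + m))/7 = (-48 + 4*m)/7 = -48/7 + 4*m/7)
1/(91233 + l(E(-8), -41)) = 1/(91233 + (-48/7 + (4/7)*(-8))) = 1/(91233 + (-48/7 - 32/7)) = 1/(91233 - 80/7) = 1/(638551/7) = 7/638551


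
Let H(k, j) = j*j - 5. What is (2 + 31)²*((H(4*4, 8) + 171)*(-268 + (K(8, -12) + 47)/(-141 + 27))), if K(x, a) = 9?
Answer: -1277730960/19 ≈ -6.7249e+7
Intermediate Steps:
H(k, j) = -5 + j² (H(k, j) = j² - 5 = -5 + j²)
(2 + 31)²*((H(4*4, 8) + 171)*(-268 + (K(8, -12) + 47)/(-141 + 27))) = (2 + 31)²*(((-5 + 8²) + 171)*(-268 + (9 + 47)/(-141 + 27))) = 33²*(((-5 + 64) + 171)*(-268 + 56/(-114))) = 1089*((59 + 171)*(-268 + 56*(-1/114))) = 1089*(230*(-268 - 28/57)) = 1089*(230*(-15304/57)) = 1089*(-3519920/57) = -1277730960/19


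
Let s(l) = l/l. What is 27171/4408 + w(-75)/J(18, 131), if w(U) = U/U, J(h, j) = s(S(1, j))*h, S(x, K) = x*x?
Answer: 246743/39672 ≈ 6.2196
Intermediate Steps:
S(x, K) = x²
s(l) = 1
J(h, j) = h (J(h, j) = 1*h = h)
w(U) = 1
27171/4408 + w(-75)/J(18, 131) = 27171/4408 + 1/18 = 246743/39672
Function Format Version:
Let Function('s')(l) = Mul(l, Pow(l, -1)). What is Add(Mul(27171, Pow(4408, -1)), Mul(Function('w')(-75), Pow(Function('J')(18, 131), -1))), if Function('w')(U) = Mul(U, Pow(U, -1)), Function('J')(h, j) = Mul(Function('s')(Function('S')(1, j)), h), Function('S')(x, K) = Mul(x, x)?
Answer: Rational(246743, 39672) ≈ 6.2196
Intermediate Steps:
Function('S')(x, K) = Pow(x, 2)
Function('s')(l) = 1
Function('J')(h, j) = h (Function('J')(h, j) = Mul(1, h) = h)
Function('w')(U) = 1
Add(Mul(27171, Pow(4408, -1)), Mul(Function('w')(-75), Pow(Function('J')(18, 131), -1))) = Add(Mul(27171, Pow(4408, -1)), Mul(1, Pow(18, -1))) = Add(Mul(27171, Rational(1, 4408)), Mul(1, Rational(1, 18))) = Add(Rational(27171, 4408), Rational(1, 18)) = Rational(246743, 39672)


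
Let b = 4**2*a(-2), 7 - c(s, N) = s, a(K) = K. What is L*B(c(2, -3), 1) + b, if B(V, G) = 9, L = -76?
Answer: -716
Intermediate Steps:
c(s, N) = 7 - s
b = -32 (b = 4**2*(-2) = 16*(-2) = -32)
L*B(c(2, -3), 1) + b = -76*9 - 32 = -684 - 32 = -716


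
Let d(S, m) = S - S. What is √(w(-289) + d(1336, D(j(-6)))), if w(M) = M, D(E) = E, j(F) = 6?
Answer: 17*I ≈ 17.0*I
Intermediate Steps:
d(S, m) = 0
√(w(-289) + d(1336, D(j(-6)))) = √(-289 + 0) = √(-289) = 17*I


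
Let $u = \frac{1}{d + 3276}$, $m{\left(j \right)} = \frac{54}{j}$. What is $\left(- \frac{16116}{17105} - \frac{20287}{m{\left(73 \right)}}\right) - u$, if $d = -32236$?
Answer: $- \frac{73363027404257}{2674948320} \approx -27426.0$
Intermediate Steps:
$u = - \frac{1}{28960}$ ($u = \frac{1}{-32236 + 3276} = \frac{1}{-28960} = - \frac{1}{28960} \approx -3.453 \cdot 10^{-5}$)
$\left(- \frac{16116}{17105} - \frac{20287}{m{\left(73 \right)}}\right) - u = \left(- \frac{16116}{17105} - \frac{20287}{54 \cdot \frac{1}{73}}\right) - - \frac{1}{28960} = \left(\left(-16116\right) \frac{1}{17105} - \frac{20287}{54 \cdot \frac{1}{73}}\right) + \frac{1}{28960} = \left(- \frac{16116}{17105} - \frac{20287}{\frac{54}{73}}\right) + \frac{1}{28960} = \left(- \frac{16116}{17105} - \frac{1480951}{54}\right) + \frac{1}{28960} = - \frac{25332537119}{923670} + \frac{1}{28960} = - \frac{73363027404257}{2674948320}$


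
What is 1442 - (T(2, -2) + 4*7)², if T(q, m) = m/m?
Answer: 601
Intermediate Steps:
T(q, m) = 1
1442 - (T(2, -2) + 4*7)² = 1442 - (1 + 4*7)² = 1442 - (1 + 28)² = 1442 - 1*29² = 1442 - 1*841 = 1442 - 841 = 601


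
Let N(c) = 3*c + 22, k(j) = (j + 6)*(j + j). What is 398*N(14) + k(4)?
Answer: 25552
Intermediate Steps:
k(j) = 2*j*(6 + j) (k(j) = (6 + j)*(2*j) = 2*j*(6 + j))
N(c) = 22 + 3*c
398*N(14) + k(4) = 398*(22 + 3*14) + 2*4*(6 + 4) = 398*(22 + 42) + 2*4*10 = 398*64 + 80 = 25472 + 80 = 25552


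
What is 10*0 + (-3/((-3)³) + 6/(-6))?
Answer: -8/9 ≈ -0.88889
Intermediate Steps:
10*0 + (-3/((-3)³) + 6/(-6)) = 0 + (-3/(-27) + 6*(-⅙)) = 0 + (-3*(-1/27) - 1) = 0 + (⅑ - 1) = 0 - 8/9 = -8/9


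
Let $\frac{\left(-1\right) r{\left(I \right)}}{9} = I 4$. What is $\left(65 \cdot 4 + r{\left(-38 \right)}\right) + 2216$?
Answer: $3844$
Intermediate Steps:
$r{\left(I \right)} = - 36 I$ ($r{\left(I \right)} = - 9 I 4 = - 9 \cdot 4 I = - 36 I$)
$\left(65 \cdot 4 + r{\left(-38 \right)}\right) + 2216 = \left(65 \cdot 4 - -1368\right) + 2216 = \left(260 + 1368\right) + 2216 = 1628 + 2216 = 3844$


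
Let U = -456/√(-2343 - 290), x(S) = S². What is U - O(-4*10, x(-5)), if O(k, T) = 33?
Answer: -33 + 456*I*√2633/2633 ≈ -33.0 + 8.8867*I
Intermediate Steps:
U = 456*I*√2633/2633 (U = -456*(-I*√2633/2633) = -(-456)*I*√2633/2633 = 456*I*√2633/2633 ≈ 8.8867*I)
U - O(-4*10, x(-5)) = 456*I*√2633/2633 - 1*33 = 456*I*√2633/2633 - 33 = -33 + 456*I*√2633/2633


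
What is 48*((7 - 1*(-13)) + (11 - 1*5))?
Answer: 1248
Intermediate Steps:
48*((7 - 1*(-13)) + (11 - 1*5)) = 48*((7 + 13) + (11 - 5)) = 48*(20 + 6) = 48*26 = 1248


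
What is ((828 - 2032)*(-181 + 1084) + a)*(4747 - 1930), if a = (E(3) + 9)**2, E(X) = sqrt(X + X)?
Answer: -3062431125 + 50706*sqrt(6) ≈ -3.0623e+9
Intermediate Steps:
E(X) = sqrt(2)*sqrt(X) (E(X) = sqrt(2*X) = sqrt(2)*sqrt(X))
a = (9 + sqrt(6))**2 (a = (sqrt(2)*sqrt(3) + 9)**2 = (sqrt(6) + 9)**2 = (9 + sqrt(6))**2 ≈ 131.09)
((828 - 2032)*(-181 + 1084) + a)*(4747 - 1930) = ((828 - 2032)*(-181 + 1084) + (9 + sqrt(6))**2)*(4747 - 1930) = (-1204*903 + (9 + sqrt(6))**2)*2817 = (-1087212 + (9 + sqrt(6))**2)*2817 = -3062676204 + 2817*(9 + sqrt(6))**2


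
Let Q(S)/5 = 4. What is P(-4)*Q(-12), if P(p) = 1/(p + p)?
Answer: -5/2 ≈ -2.5000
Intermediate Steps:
P(p) = 1/(2*p)
Q(S) = 20 (Q(S) = 5*4 = 20)
P(-4)*Q(-12) = ((½)/(-4))*20 = ((½)*(-¼))*20 = -⅛*20 = -5/2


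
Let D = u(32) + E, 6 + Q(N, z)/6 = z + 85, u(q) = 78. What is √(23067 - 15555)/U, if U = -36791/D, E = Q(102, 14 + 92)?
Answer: -2376*√1878/36791 ≈ -2.7987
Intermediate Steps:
Q(N, z) = 474 + 6*z (Q(N, z) = -36 + 6*(z + 85) = -36 + 6*(85 + z) = -36 + (510 + 6*z) = 474 + 6*z)
E = 1110 (E = 474 + 6*(14 + 92) = 474 + 6*106 = 474 + 636 = 1110)
D = 1188 (D = 78 + 1110 = 1188)
U = -36791/1188 ≈ -30.969
√(23067 - 15555)/U = √(23067 - 15555)/(-36791/1188) = √7512*(-1188/36791) = (2*√1878)*(-1188/36791) = -2376*√1878/36791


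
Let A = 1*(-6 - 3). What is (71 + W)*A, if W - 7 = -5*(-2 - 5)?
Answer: -1017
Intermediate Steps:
W = 42 (W = 7 - 5*(-2 - 5) = 7 - 5*(-7) = 7 + 35 = 42)
A = -9 (A = 1*(-9) = -9)
(71 + W)*A = (71 + 42)*(-9) = 113*(-9) = -1017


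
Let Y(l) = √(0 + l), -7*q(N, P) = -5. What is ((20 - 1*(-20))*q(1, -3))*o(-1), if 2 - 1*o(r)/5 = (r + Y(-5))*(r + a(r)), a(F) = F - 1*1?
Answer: -1000/7 + 3000*I*√5/7 ≈ -142.86 + 958.31*I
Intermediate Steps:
q(N, P) = 5/7 (q(N, P) = -⅐*(-5) = 5/7)
a(F) = -1 + F (a(F) = F - 1 = -1 + F)
Y(l) = √l
o(r) = 10 - 5*(-1 + 2*r)*(r + I*√5) (o(r) = 10 - 5*(r + √(-5))*(r + (-1 + r)) = 10 - 5*(r + I*√5)*(-1 + 2*r) = 10 - 5*(-1 + 2*r)*(r + I*√5))
((20 - 1*(-20))*q(1, -3))*o(-1) = ((20 - 1*(-20))*(5/7))*(10 - 10*(-1)² + 5*(-1) + 5*I*√5 - 10*I*(-1)*√5) = ((20 + 20)*(5/7))*(10 - 10*1 - 5 + 5*I*√5 + 10*I*√5) = (40*(5/7))*(10 - 10 - 5 + 5*I*√5 + 10*I*√5) = 200*(-5 + 15*I*√5)/7 = -1000/7 + 3000*I*√5/7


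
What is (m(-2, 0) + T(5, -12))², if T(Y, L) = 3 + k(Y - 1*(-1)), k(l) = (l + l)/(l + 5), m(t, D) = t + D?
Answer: 529/121 ≈ 4.3719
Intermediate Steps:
m(t, D) = D + t
k(l) = 2*l/(5 + l) (k(l) = (2*l)/(5 + l) = 2*l/(5 + l))
T(Y, L) = 3 + 2*(1 + Y)/(6 + Y) (T(Y, L) = 3 + 2*(Y - 1*(-1))/(5 + (Y - 1*(-1))) = 3 + 2*(Y + 1)/(5 + (Y + 1)) = 3 + 2*(1 + Y)/(5 + (1 + Y)) = 3 + 2*(1 + Y)/(6 + Y))
(m(-2, 0) + T(5, -12))² = ((0 - 2) + 5*(4 + 5)/(6 + 5))² = (-2 + 5*9/11)² = (-2 + 5*(1/11)*9)² = (-2 + 45/11)² = (23/11)² = 529/121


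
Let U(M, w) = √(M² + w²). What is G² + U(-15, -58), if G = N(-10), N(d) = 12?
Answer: 144 + √3589 ≈ 203.91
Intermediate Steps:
G = 12
G² + U(-15, -58) = 12² + √((-15)² + (-58)²) = 144 + √(225 + 3364) = 144 + √3589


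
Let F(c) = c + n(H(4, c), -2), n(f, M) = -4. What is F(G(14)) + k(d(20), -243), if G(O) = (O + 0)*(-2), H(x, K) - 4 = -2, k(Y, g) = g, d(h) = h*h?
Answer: -275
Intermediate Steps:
d(h) = h²
H(x, K) = 2 (H(x, K) = 4 - 2 = 2)
G(O) = -2*O (G(O) = O*(-2) = -2*O)
F(c) = -4 + c (F(c) = c - 4 = -4 + c)
F(G(14)) + k(d(20), -243) = (-4 - 2*14) - 243 = (-4 - 28) - 243 = -32 - 243 = -275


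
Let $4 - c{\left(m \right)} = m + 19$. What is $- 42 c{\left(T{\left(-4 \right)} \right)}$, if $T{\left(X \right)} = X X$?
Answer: $1302$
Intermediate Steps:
$T{\left(X \right)} = X^{2}$
$c{\left(m \right)} = -15 - m$ ($c{\left(m \right)} = 4 - \left(m + 19\right) = 4 - \left(19 + m\right) = -15 - m$)
$- 42 c{\left(T{\left(-4 \right)} \right)} = - 42 \left(-15 - \left(-4\right)^{2}\right) = - 42 \left(-15 - 16\right) = \left(-42\right) \left(-31\right) = 1302$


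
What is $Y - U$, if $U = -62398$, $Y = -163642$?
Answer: $-101244$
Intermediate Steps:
$Y - U = -163642 - -62398 = -163642 + 62398 = -101244$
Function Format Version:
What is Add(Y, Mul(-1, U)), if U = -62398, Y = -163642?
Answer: -101244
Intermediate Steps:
Add(Y, Mul(-1, U)) = Add(-163642, Mul(-1, -62398)) = Add(-163642, 62398) = -101244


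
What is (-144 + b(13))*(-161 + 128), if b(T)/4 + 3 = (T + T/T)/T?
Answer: 65076/13 ≈ 5005.8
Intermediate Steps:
b(T) = -12 + 4*(1 + T)/T (b(T) = -12 + 4*((T + T/T)/T) = -12 + 4*((T + 1)/T) = -12 + 4*((1 + T)/T) = -12 + 4*(1 + T)/T)
(-144 + b(13))*(-161 + 128) = (-144 + (-8 + 4/13))*(-161 + 128) = (-144 + (-8 + 4*(1/13)))*(-33) = (-144 + (-8 + 4/13))*(-33) = (-144 - 100/13)*(-33) = -1972/13*(-33) = 65076/13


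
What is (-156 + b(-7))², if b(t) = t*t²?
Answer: 249001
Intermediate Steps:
b(t) = t³
(-156 + b(-7))² = (-156 + (-7)³)² = (-156 - 343)² = (-499)² = 249001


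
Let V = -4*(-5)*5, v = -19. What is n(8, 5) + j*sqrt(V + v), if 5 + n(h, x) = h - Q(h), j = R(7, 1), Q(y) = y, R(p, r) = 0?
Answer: -5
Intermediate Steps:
j = 0
n(h, x) = -5 (n(h, x) = -5 + (h - h) = -5 + 0 = -5)
V = 100 (V = 20*5 = 100)
n(8, 5) + j*sqrt(V + v) = -5 + 0*sqrt(100 - 19) = -5 + 0*sqrt(81) = -5 + 0*9 = -5 + 0 = -5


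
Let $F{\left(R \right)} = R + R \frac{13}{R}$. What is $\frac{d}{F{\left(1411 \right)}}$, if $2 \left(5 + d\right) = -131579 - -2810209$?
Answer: $\frac{669655}{712} \approx 940.53$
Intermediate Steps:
$d = 1339310$ ($d = -5 + \frac{-131579 - -2810209}{2} = -5 + \frac{-131579 + 2810209}{2} = -5 + \frac{1}{2} \cdot 2678630 = -5 + 1339315 = 1339310$)
$F{\left(R \right)} = 13 + R$ ($F{\left(R \right)} = R + 13 = 13 + R$)
$\frac{d}{F{\left(1411 \right)}} = \frac{1339310}{13 + 1411} = \frac{1339310}{1424} = 1339310 \cdot \frac{1}{1424} = \frac{669655}{712}$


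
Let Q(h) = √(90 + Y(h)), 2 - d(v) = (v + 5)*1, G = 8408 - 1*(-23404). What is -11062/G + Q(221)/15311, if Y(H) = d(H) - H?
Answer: -5531/15906 + I*√355/15311 ≈ -0.34773 + 0.0012306*I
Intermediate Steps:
G = 31812 (G = 8408 + 23404 = 31812)
d(v) = -3 - v (d(v) = 2 - (v + 5) = 2 - (5 + v) = 2 + (-5 - v) = -3 - v)
Y(H) = -3 - 2*H (Y(H) = (-3 - H) - H = -3 - 2*H)
Q(h) = √(87 - 2*h) (Q(h) = √(90 + (-3 - 2*h)) = √(87 - 2*h))
-11062/G + Q(221)/15311 = -11062/31812 + √(87 - 2*221)/15311 = -11062*1/31812 + √(87 - 442)*(1/15311) = -5531/15906 + √(-355)*(1/15311) = -5531/15906 + (I*√355)*(1/15311) = -5531/15906 + I*√355/15311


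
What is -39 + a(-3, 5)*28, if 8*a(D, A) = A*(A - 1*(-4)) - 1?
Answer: 115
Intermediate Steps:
a(D, A) = -1/8 + A*(4 + A)/8 (a(D, A) = (A*(A - 1*(-4)) - 1)/8 = (A*(A + 4) - 1)/8 = (A*(4 + A) - 1)/8 = (-1 + A*(4 + A))/8 = -1/8 + A*(4 + A)/8)
-39 + a(-3, 5)*28 = -39 + (-1/8 + (1/2)*5 + (1/8)*5**2)*28 = -39 + (-1/8 + 5/2 + (1/8)*25)*28 = -39 + (-1/8 + 5/2 + 25/8)*28 = -39 + (11/2)*28 = -39 + 154 = 115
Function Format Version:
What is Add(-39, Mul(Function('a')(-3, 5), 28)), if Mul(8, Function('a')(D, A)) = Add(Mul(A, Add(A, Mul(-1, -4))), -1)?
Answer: 115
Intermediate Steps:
Function('a')(D, A) = Add(Rational(-1, 8), Mul(Rational(1, 8), A, Add(4, A))) (Function('a')(D, A) = Mul(Rational(1, 8), Add(Mul(A, Add(A, Mul(-1, -4))), -1)) = Mul(Rational(1, 8), Add(Mul(A, Add(A, 4)), -1)) = Mul(Rational(1, 8), Add(Mul(A, Add(4, A)), -1)) = Mul(Rational(1, 8), Add(-1, Mul(A, Add(4, A)))) = Add(Rational(-1, 8), Mul(Rational(1, 8), A, Add(4, A))))
Add(-39, Mul(Function('a')(-3, 5), 28)) = Add(-39, Mul(Add(Rational(-1, 8), Mul(Rational(1, 2), 5), Mul(Rational(1, 8), Pow(5, 2))), 28)) = Add(-39, Mul(Add(Rational(-1, 8), Rational(5, 2), Mul(Rational(1, 8), 25)), 28)) = Add(-39, Mul(Add(Rational(-1, 8), Rational(5, 2), Rational(25, 8)), 28)) = Add(-39, Mul(Rational(11, 2), 28)) = Add(-39, 154) = 115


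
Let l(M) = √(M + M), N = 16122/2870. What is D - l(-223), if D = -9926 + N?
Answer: -14235749/1435 - I*√446 ≈ -9920.4 - 21.119*I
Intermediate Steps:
N = 8061/1435 (N = 16122*(1/2870) = 8061/1435 ≈ 5.6174)
D = -14235749/1435 (D = -9926 + 8061/1435 = -14235749/1435 ≈ -9920.4)
l(M) = √2*√M (l(M) = √(2*M) = √2*√M)
D - l(-223) = -14235749/1435 - √2*√(-223) = -14235749/1435 - √2*I*√223 = -14235749/1435 - I*√446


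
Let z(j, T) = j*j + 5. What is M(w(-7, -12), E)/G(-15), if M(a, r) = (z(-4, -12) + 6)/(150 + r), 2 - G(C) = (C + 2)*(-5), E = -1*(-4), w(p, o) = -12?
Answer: -3/1078 ≈ -0.0027829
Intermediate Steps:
E = 4
z(j, T) = 5 + j**2 (z(j, T) = j**2 + 5 = 5 + j**2)
G(C) = 12 + 5*C (G(C) = 2 - (C + 2)*(-5) = 2 - (2 + C)*(-5) = 2 - (-10 - 5*C) = 2 + (10 + 5*C) = 12 + 5*C)
M(a, r) = 27/(150 + r) (M(a, r) = ((5 + (-4)**2) + 6)/(150 + r) = ((5 + 16) + 6)/(150 + r) = (21 + 6)/(150 + r) = 27/(150 + r))
M(w(-7, -12), E)/G(-15) = (27/(150 + 4))/(12 + 5*(-15)) = (27/154)/(12 - 75) = (27*(1/154))/(-63) = (27/154)*(-1/63) = -3/1078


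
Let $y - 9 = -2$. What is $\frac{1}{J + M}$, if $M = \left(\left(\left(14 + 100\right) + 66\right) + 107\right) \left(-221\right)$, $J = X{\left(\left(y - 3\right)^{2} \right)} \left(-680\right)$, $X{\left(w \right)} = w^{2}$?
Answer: $- \frac{1}{237507} \approx -4.2104 \cdot 10^{-6}$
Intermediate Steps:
$y = 7$ ($y = 9 - 2 = 7$)
$J = -174080$ ($J = \left(\left(7 - 3\right)^{2}\right)^{2} \left(-680\right) = \left(4^{2}\right)^{2} \left(-680\right) = 16^{2} \left(-680\right) = 256 \left(-680\right) = -174080$)
$M = -63427$ ($M = \left(\left(114 + 66\right) + 107\right) \left(-221\right) = \left(180 + 107\right) \left(-221\right) = 287 \left(-221\right) = -63427$)
$\frac{1}{J + M} = \frac{1}{-174080 - 63427} = \frac{1}{-237507} = - \frac{1}{237507}$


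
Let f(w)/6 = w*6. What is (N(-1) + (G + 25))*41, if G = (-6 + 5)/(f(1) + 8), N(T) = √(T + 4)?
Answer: 45059/44 + 41*√3 ≈ 1095.1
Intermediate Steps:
N(T) = √(4 + T)
f(w) = 36*w (f(w) = 6*(w*6) = 6*(6*w) = 36*w)
G = -1/44 (G = (-6 + 5)/(36*1 + 8) = -1/(36 + 8) = -1/44 ≈ -0.022727)
(N(-1) + (G + 25))*41 = (√(4 - 1) + (-1/44 + 25))*41 = (√3 + 1099/44)*41 = (1099/44 + √3)*41 = 45059/44 + 41*√3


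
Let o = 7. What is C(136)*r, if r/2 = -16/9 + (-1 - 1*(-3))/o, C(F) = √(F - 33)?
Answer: -188*√103/63 ≈ -30.286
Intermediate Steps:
C(F) = √(-33 + F)
r = -188/63 (r = 2*(-16/9 + (-1 - 1*(-3))/7) = 2*(-16*⅑ + (-1 + 3)*(⅐)) = 2*(-16/9 + 2*(⅐)) = 2*(-16/9 + 2/7) = 2*(-94/63) = -188/63 ≈ -2.9841)
C(136)*r = √(-33 + 136)*(-188/63) = √103*(-188/63) = -188*√103/63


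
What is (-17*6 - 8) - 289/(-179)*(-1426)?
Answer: -431804/179 ≈ -2412.3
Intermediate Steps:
(-17*6 - 8) - 289/(-179)*(-1426) = (-102 - 8) - 289*(-1/179)*(-1426) = -110 + (289/179)*(-1426) = -110 - 412114/179 = -431804/179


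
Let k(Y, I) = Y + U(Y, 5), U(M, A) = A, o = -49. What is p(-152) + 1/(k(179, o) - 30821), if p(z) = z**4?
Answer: 16353871777791/30637 ≈ 5.3379e+8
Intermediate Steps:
k(Y, I) = 5 + Y (k(Y, I) = Y + 5 = 5 + Y)
p(-152) + 1/(k(179, o) - 30821) = (-152)**4 + 1/((5 + 179) - 30821) = 533794816 + 1/(184 - 30821) = 533794816 + 1/(-30637) = 533794816 - 1/30637 = 16353871777791/30637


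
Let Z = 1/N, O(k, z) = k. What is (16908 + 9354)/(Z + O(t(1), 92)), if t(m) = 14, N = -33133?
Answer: 870138846/463861 ≈ 1875.9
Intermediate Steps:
Z = -1/33133 (Z = 1/(-33133) = -1/33133 ≈ -3.0181e-5)
(16908 + 9354)/(Z + O(t(1), 92)) = (16908 + 9354)/(-1/33133 + 14) = 26262/(463861/33133) = 26262*(33133/463861) = 870138846/463861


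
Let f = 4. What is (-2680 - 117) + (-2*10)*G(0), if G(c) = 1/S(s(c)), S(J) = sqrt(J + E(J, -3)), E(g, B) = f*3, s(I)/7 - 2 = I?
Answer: -2797 - 10*sqrt(26)/13 ≈ -2800.9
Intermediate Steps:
s(I) = 14 + 7*I
E(g, B) = 12 (E(g, B) = 4*3 = 12)
S(J) = sqrt(12 + J) (S(J) = sqrt(J + 12) = sqrt(12 + J))
G(c) = 1/sqrt(26 + 7*c) (G(c) = 1/(sqrt(12 + (14 + 7*c))) = 1/(sqrt(26 + 7*c)) = 1/sqrt(26 + 7*c))
(-2680 - 117) + (-2*10)*G(0) = (-2680 - 117) + (-2*10)/sqrt(26 + 7*0) = -2797 - 20/sqrt(26 + 0) = -2797 - 10*sqrt(26)/13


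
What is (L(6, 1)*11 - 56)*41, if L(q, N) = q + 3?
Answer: 1763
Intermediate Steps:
L(q, N) = 3 + q
(L(6, 1)*11 - 56)*41 = ((3 + 6)*11 - 56)*41 = (9*11 - 56)*41 = (99 - 56)*41 = 43*41 = 1763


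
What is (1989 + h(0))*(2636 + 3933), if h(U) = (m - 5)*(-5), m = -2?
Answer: 13295656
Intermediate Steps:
h(U) = 35 (h(U) = (-2 - 5)*(-5) = -7*(-5) = 35)
(1989 + h(0))*(2636 + 3933) = (1989 + 35)*(2636 + 3933) = 2024*6569 = 13295656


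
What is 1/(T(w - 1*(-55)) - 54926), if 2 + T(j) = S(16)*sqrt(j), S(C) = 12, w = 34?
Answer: -3433/188567023 - 3*sqrt(89)/754268092 ≈ -1.8243e-5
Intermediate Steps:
T(j) = -2 + 12*sqrt(j)
1/(T(w - 1*(-55)) - 54926) = 1/((-2 + 12*sqrt(34 - 1*(-55))) - 54926) = 1/((-2 + 12*sqrt(34 + 55)) - 54926) = 1/((-2 + 12*sqrt(89)) - 54926) = 1/(-54928 + 12*sqrt(89))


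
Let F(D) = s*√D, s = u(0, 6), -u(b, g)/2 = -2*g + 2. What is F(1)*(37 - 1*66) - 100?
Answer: -680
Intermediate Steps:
u(b, g) = -4 + 4*g (u(b, g) = -2*(-2*g + 2) = -2*(2 - 2*g) = -4 + 4*g)
s = 20 (s = -4 + 4*6 = -4 + 24 = 20)
F(D) = 20*√D
F(1)*(37 - 1*66) - 100 = (20*√1)*(37 - 1*66) - 100 = (20*1)*(37 - 66) - 100 = 20*(-29) - 100 = -580 - 100 = -680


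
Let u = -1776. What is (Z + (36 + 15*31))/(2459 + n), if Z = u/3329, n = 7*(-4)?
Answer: 1666053/8092799 ≈ 0.20587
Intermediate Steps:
n = -28
Z = -1776/3329 ≈ -0.53349
(Z + (36 + 15*31))/(2459 + n) = (-1776/3329 + (36 + 15*31))/(2459 - 28) = (-1776/3329 + (36 + 465))/2431 = (-1776/3329 + 501)*(1/2431) = (1666053/3329)*(1/2431) = 1666053/8092799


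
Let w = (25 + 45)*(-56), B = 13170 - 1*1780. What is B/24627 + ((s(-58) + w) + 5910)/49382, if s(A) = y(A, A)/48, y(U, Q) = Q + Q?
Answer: 2445636779/4864522056 ≈ 0.50275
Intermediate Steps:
B = 11390 (B = 13170 - 1780 = 11390)
y(U, Q) = 2*Q
s(A) = A/24 (s(A) = (2*A)/48 = (2*A)*(1/48) = A/24)
w = -3920 (w = 70*(-56) = -3920)
B/24627 + ((s(-58) + w) + 5910)/49382 = 11390/24627 + (((1/24)*(-58) - 3920) + 5910)/49382 = 11390*(1/24627) + ((-29/12 - 3920) + 5910)*(1/49382) = 11390/24627 + (-47069/12 + 5910)*(1/49382) = 11390/24627 + (23851/12)*(1/49382) = 11390/24627 + 23851/592584 = 2445636779/4864522056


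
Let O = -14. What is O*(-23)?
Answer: 322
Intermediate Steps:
O*(-23) = -14*(-23) = 322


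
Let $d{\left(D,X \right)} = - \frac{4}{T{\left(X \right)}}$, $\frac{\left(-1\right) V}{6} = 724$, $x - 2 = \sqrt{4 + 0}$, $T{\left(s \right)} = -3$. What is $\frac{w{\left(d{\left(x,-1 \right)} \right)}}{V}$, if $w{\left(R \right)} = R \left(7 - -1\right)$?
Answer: $- \frac{4}{1629} \approx -0.0024555$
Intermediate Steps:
$x = 4$ ($x = 2 + \sqrt{4 + 0} = 2 + \sqrt{4} = 2 + 2 = 4$)
$V = -4344$ ($V = \left(-6\right) 724 = -4344$)
$d{\left(D,X \right)} = \frac{4}{3}$ ($d{\left(D,X \right)} = - \frac{4}{-3} = \left(-4\right) \left(- \frac{1}{3}\right) = \frac{4}{3}$)
$w{\left(R \right)} = 8 R$ ($w{\left(R \right)} = R \left(7 + 1\right) = R 8 = 8 R$)
$\frac{w{\left(d{\left(x,-1 \right)} \right)}}{V} = \frac{8 \cdot \frac{4}{3}}{-4344} = \frac{32}{3} \left(- \frac{1}{4344}\right) = - \frac{4}{1629}$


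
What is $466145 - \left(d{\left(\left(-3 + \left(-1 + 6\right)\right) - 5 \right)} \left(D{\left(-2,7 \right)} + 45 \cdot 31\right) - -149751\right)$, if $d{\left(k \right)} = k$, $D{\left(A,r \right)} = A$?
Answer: $320573$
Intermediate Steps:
$466145 - \left(d{\left(\left(-3 + \left(-1 + 6\right)\right) - 5 \right)} \left(D{\left(-2,7 \right)} + 45 \cdot 31\right) - -149751\right) = 466145 - \left(\left(\left(-3 + \left(-1 + 6\right)\right) - 5\right) \left(-2 + 45 \cdot 31\right) - -149751\right) = 466145 - \left(\left(\left(-3 + 5\right) - 5\right) \left(-2 + 1395\right) + 149751\right) = 466145 - \left(\left(2 - 5\right) 1393 + 149751\right) = 466145 - \left(\left(-3\right) 1393 + 149751\right) = 466145 - \left(-4179 + 149751\right) = 466145 - 145572 = 320573$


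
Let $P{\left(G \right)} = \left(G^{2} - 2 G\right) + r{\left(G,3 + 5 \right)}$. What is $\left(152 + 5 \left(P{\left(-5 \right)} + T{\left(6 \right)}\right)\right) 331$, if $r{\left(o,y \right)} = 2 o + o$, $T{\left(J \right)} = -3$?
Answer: $78447$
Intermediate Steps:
$r{\left(o,y \right)} = 3 o$
$P{\left(G \right)} = G + G^{2}$ ($P{\left(G \right)} = \left(G^{2} - 2 G\right) + 3 G = G + G^{2}$)
$\left(152 + 5 \left(P{\left(-5 \right)} + T{\left(6 \right)}\right)\right) 331 = \left(152 + 5 \left(- 5 \left(1 - 5\right) - 3\right)\right) 331 = \left(152 + 5 \left(\left(-5\right) \left(-4\right) - 3\right)\right) 331 = \left(152 + 5 \left(20 - 3\right)\right) 331 = \left(152 + 5 \cdot 17\right) 331 = \left(152 + 85\right) 331 = 237 \cdot 331 = 78447$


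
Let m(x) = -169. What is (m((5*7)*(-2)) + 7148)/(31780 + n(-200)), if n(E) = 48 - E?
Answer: 6979/32028 ≈ 0.21790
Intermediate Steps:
(m((5*7)*(-2)) + 7148)/(31780 + n(-200)) = (-169 + 7148)/(31780 + (48 - 1*(-200))) = 6979/(31780 + (48 + 200)) = 6979/(31780 + 248) = 6979/32028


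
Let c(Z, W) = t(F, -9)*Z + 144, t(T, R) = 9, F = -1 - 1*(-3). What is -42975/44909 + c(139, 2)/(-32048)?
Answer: -1439910855/1439243632 ≈ -1.0005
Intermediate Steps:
F = 2 (F = -1 + 3 = 2)
c(Z, W) = 144 + 9*Z (c(Z, W) = 9*Z + 144 = 144 + 9*Z)
-42975/44909 + c(139, 2)/(-32048) = -42975/44909 + (144 + 9*139)/(-32048) = -42975*1/44909 + (144 + 1251)*(-1/32048) = -42975/44909 + 1395*(-1/32048) = -42975/44909 - 1395/32048 = -1439910855/1439243632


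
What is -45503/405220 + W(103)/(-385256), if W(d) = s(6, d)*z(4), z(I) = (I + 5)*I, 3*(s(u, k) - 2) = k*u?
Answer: -2570573891/19514179540 ≈ -0.13173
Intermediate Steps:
s(u, k) = 2 + k*u/3 (s(u, k) = 2 + (k*u)/3 = 2 + k*u/3)
z(I) = I*(5 + I) (z(I) = (5 + I)*I = I*(5 + I))
W(d) = 72 + 72*d (W(d) = (2 + (1/3)*d*6)*(4*(5 + 4)) = (2 + 2*d)*(4*9) = (2 + 2*d)*36 = 72 + 72*d)
-45503/405220 + W(103)/(-385256) = -45503/405220 + (72 + 72*103)/(-385256) = -45503*1/405220 + (72 + 7416)*(-1/385256) = -45503/405220 + 7488*(-1/385256) = -45503/405220 - 936/48157 = -2570573891/19514179540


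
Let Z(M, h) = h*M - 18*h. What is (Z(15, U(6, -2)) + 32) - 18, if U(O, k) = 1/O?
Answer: 27/2 ≈ 13.500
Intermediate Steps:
Z(M, h) = -18*h + M*h (Z(M, h) = M*h - 18*h = -18*h + M*h)
(Z(15, U(6, -2)) + 32) - 18 = ((-18 + 15)/6 + 32) - 18 = ((⅙)*(-3) + 32) - 18 = (-½ + 32) - 18 = 63/2 - 18 = 27/2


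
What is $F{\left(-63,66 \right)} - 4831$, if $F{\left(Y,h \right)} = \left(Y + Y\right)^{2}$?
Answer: $11045$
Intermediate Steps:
$F{\left(Y,h \right)} = 4 Y^{2}$ ($F{\left(Y,h \right)} = \left(2 Y\right)^{2} = 4 Y^{2}$)
$F{\left(-63,66 \right)} - 4831 = 4 \left(-63\right)^{2} - 4831 = 4 \cdot 3969 - 4831 = 15876 - 4831 = 11045$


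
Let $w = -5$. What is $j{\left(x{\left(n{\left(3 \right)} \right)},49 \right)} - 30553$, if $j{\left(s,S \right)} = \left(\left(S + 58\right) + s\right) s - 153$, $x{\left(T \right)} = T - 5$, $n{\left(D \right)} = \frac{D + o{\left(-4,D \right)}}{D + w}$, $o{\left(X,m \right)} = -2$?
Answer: $- \frac{125057}{4} \approx -31264.0$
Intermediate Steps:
$n{\left(D \right)} = \frac{-2 + D}{-5 + D}$ ($n{\left(D \right)} = \frac{D - 2}{D - 5} = \frac{-2 + D}{-5 + D}$)
$x{\left(T \right)} = -5 + T$
$j{\left(s,S \right)} = -153 + s \left(58 + S + s\right)$ ($j{\left(s,S \right)} = \left(\left(58 + S\right) + s\right) s - 153 = \left(58 + S + s\right) s - 153 = s \left(58 + S + s\right) - 153 = -153 + s \left(58 + S + s\right)$)
$j{\left(x{\left(n{\left(3 \right)} \right)},49 \right)} - 30553 = \left(-153 + \left(-5 + \frac{-2 + 3}{-5 + 3}\right)^{2} + 58 \left(-5 + \frac{-2 + 3}{-5 + 3}\right) + 49 \left(-5 + \frac{-2 + 3}{-5 + 3}\right)\right) - 30553 = \left(-153 + \left(-5 + \frac{1}{-2} \cdot 1\right)^{2} + 58 \left(-5 + \frac{1}{-2} \cdot 1\right) + 49 \left(-5 + \frac{1}{-2} \cdot 1\right)\right) - 30553 = \left(-153 + \left(-5 - \frac{1}{2}\right)^{2} + 58 \left(-5 - \frac{1}{2}\right) + 49 \left(-5 - \frac{1}{2}\right)\right) - 30553 = \left(-153 + \left(- \frac{11}{2}\right)^{2} + 58 \left(- \frac{11}{2}\right) + 49 \left(- \frac{11}{2}\right)\right) - 30553 = \left(-153 + \frac{121}{4} - 319 - \frac{539}{2}\right) - 30553 = - \frac{2845}{4} - 30553 = - \frac{125057}{4}$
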